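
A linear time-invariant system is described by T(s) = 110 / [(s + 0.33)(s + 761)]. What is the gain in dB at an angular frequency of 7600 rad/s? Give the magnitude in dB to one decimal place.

|j7600 + 0.33| = √(7600² + 0.33²) = 7600
|j7600 + 761| = √(7600² + 761²) = 7638
|T(j7600)| = 110 / (7600 × 7638) = 1.895e-06
20 log₁₀(1.895e-06) = -114.45 dB

-114.4 dB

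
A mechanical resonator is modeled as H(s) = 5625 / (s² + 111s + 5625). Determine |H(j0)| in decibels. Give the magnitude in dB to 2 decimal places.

0.00 dB

H(0) = 5625 / 5625 = 1
20 log₁₀(1) = 0.000 dB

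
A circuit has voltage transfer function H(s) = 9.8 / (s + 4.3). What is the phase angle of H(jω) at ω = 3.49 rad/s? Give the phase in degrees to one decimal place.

∠(j3.49 + 4.3) = arctan(3.49/4.3) = 39.06°
∠H(j3.49) = −39.06° = -39.06°

-39.1°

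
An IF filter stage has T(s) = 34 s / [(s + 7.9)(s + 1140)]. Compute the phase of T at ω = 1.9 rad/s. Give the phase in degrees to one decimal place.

76.4°

∠(j1.9) = 90.00°
∠(j1.9 + 7.9) = arctan(1.9/7.9) = 13.52°
∠(j1.9 + 1140) = arctan(1.9/1140) = 0.10°
∠T(j1.9) = 90.00° − (13.52° + 0.10°) = 76.38°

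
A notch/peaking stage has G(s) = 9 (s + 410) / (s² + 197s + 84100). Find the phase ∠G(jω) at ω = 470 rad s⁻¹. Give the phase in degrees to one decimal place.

∠(j470 + 410) = arctan(470/410) = 48.90°
∠[(j470)² + 197(j470) + 84100] = ∠[-1.368e+05 + j92590] = 145.91°
∠G(j470) = 48.90° − 145.91° = -97.01°

-97.0°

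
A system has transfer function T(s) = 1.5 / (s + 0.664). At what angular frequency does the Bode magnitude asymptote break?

0.664 rad/s

The single real pole at s = −0.664 gives a corner at ω = 0.664 rad/s.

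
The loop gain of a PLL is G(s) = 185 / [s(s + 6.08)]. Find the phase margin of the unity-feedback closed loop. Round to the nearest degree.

25°

Gain crossover: |G(jω)| = 1 at ω ≈ 12.9 rad/s.
∠G(j12.9) = −90° − arctan(12.9/6.08) ≈ -154.83°
PM = 180° + (-154.83°) = 25.17°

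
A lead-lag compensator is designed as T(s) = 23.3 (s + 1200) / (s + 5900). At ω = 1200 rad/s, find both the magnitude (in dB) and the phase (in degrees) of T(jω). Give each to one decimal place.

|j1200 + 1200| = √(1200² + 1200²) = 1697
|j1200 + 5900| = √(1200² + 5900²) = 6021
|T(j1200)| = 23.3 × 1697 / 6021 = 6.5675
20 log₁₀(6.5675) = 16.35 dB
∠(j1200 + 1200) = arctan(1200/1200) = 45.00°
∠(j1200 + 5900) = arctan(1200/5900) = 11.50°
∠T(j1200) = 45.00° − 11.50° = 33.50°

|T| = 16.3 dB, ∠T = 33.5°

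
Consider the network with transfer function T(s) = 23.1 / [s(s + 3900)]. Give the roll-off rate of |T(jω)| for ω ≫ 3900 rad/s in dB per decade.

-40 dB/decade

With 0 zeros and 2 poles, the high-frequency asymptotic slope is 20 × (0 − 2) = -40 dB/decade.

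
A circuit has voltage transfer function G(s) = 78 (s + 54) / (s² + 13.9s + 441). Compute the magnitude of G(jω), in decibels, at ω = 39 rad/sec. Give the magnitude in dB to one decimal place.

|j39 + 54| = √(39² + 54²) = 66.61
|(j39)² + 13.9(j39) + 441| = |-1080 + j542.1| = 1208
|G(j39)| = 78 × 66.61 / 1208 = 4.2995
20 log₁₀(4.2995) = 12.67 dB

12.7 dB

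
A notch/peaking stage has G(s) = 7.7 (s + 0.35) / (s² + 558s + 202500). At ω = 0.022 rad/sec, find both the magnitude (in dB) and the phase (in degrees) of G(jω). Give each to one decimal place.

|G| = -97.5 dB, ∠G = 3.6°

|j0.022 + 0.35| = √(0.022² + 0.35²) = 0.3507
|(j0.022)² + 558(j0.022) + 202500| = |2.025e+05 + j12.276| = 2.025e+05
|G(j0.022)| = 7.7 × 0.3507 / 2.025e+05 = 1.3335e-05
20 log₁₀(1.3335e-05) = -97.50 dB
∠(j0.022 + 0.35) = arctan(0.022/0.35) = 3.60°
∠[(j0.022)² + 558(j0.022) + 202500] = ∠[2.025e+05 + j12.276] = 0.00°
∠G(j0.022) = 3.60° − 0.00° = 3.59°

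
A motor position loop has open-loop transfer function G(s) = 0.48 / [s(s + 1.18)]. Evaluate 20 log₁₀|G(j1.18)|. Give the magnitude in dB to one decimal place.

|j1.18 + 1.18| = √(1.18² + 1.18²) = 1.669
|j1.18| = 1.18
|G(j1.18)| = 0.48 / (1.669 × 1.18) = 0.24376
20 log₁₀(0.24376) = -12.26 dB

-12.3 dB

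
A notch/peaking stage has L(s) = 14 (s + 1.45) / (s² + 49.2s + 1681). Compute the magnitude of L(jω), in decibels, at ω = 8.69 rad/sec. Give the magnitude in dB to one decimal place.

|j8.69 + 1.45| = √(8.69² + 1.45²) = 8.81
|(j8.69)² + 49.2(j8.69) + 1681| = |1605.5 + j427.55| = 1661
|L(j8.69)| = 14 × 8.81 / 1661 = 0.074238
20 log₁₀(0.074238) = -22.59 dB

-22.6 dB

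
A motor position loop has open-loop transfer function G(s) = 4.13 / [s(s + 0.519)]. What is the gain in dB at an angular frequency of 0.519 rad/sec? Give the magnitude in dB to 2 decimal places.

|j0.519 + 0.519| = √(0.519² + 0.519²) = 0.734
|j0.519| = 0.519
|G(j0.519)| = 4.13 / (0.734 × 0.519) = 10.842
20 log₁₀(10.842) = 20.702 dB

20.70 dB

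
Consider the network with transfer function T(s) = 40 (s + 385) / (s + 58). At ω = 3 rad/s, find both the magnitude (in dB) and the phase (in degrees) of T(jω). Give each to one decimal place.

|T| = 48.5 dB, ∠T = -2.5°

|j3 + 385| = √(3² + 385²) = 385
|j3 + 58| = √(3² + 58²) = 58.08
|T(j3)| = 40 × 385 / 58.08 = 265.17
20 log₁₀(265.17) = 48.47 dB
∠(j3 + 385) = arctan(3/385) = 0.45°
∠(j3 + 58) = arctan(3/58) = 2.96°
∠T(j3) = 0.45° − 2.96° = -2.51°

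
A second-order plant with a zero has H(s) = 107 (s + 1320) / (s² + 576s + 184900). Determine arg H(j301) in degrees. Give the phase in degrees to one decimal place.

∠(j301 + 1320) = arctan(301/1320) = 12.85°
∠[(j301)² + 576(j301) + 184900] = ∠[94299 + j1.7338e+05] = 61.46°
∠H(j301) = 12.85° − 61.46° = -48.61°

-48.6°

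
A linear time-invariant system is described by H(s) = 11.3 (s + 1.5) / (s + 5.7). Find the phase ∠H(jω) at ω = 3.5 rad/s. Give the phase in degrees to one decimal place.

∠(j3.5 + 1.5) = arctan(3.5/1.5) = 66.80°
∠(j3.5 + 5.7) = arctan(3.5/5.7) = 31.55°
∠H(j3.5) = 66.80° − 31.55° = 35.25°

35.3 deg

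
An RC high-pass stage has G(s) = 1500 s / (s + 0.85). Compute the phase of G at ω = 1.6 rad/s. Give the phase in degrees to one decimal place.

∠(j1.6) = 90.00°
∠(j1.6 + 0.85) = arctan(1.6/0.85) = 62.02°
∠G(j1.6) = 90.00° − 62.02° = 27.98°

28.0°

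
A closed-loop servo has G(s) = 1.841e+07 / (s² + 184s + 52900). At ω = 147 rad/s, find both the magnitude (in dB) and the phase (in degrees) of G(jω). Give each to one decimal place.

|(j147)² + 184(j147) + 52900| = |31291 + j27048| = 4.136e+04
|G(j147)| = 1.841e+07 / 4.136e+04 = 445.11
20 log₁₀(445.11) = 52.97 dB
∠[(j147)² + 184(j147) + 52900] = ∠[31291 + j27048] = 40.84°
∠G(j147) = −40.84° = -40.84°

|G| = 53.0 dB, ∠G = -40.8°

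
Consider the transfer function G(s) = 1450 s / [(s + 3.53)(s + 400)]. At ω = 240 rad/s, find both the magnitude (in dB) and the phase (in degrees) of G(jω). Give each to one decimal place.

|G| = 9.8 dB, ∠G = -30.1°

|j240| = 240
|j240 + 3.53| = √(240² + 3.53²) = 240
|j240 + 400| = √(240² + 400²) = 466.5
|G(j240)| = 1450 × 240 / (240 × 466.5) = 3.1081
20 log₁₀(3.1081) = 9.85 dB
∠(j240) = 90.00°
∠(j240 + 3.53) = arctan(240/3.53) = 89.16°
∠(j240 + 400) = arctan(240/400) = 30.96°
∠G(j240) = 90.00° − (89.16° + 30.96°) = -30.12°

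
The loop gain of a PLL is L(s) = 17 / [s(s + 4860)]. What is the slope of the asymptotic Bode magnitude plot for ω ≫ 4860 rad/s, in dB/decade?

With 0 zeros and 2 poles, the high-frequency asymptotic slope is 20 × (0 − 2) = -40 dB/decade.

-40 dB/decade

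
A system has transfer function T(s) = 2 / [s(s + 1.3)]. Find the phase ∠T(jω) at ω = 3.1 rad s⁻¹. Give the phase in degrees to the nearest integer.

-157 deg

∠(j3.1 + 1.3) = arctan(3.1/1.3) = 67.25°
∠(j3.1) = 90.00°
∠T(j3.1) = − (67.25° + 90.00°) = -157.25°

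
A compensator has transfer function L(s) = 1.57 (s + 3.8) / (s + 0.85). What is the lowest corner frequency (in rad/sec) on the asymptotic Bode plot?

0.85 rad/sec

Break frequencies occur at each pole and zero magnitude: 0.85 rad/sec, 3.8 rad/sec.
The lowest is 0.85 rad/sec.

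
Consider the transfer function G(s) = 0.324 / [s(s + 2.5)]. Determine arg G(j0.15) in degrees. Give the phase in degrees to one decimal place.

∠(j0.15 + 2.5) = arctan(0.15/2.5) = 3.43°
∠(j0.15) = 90.00°
∠G(j0.15) = − (3.43° + 90.00°) = -93.43°

-93.4°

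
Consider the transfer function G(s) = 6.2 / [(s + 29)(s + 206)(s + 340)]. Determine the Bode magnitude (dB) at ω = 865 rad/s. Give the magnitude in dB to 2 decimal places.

|j865 + 29| = √(865² + 29²) = 865.5
|j865 + 206| = √(865² + 206²) = 889.2
|j865 + 340| = √(865² + 340²) = 929.4
|G(j865)| = 6.2 / (865.5 × 889.2 × 929.4) = 8.6681e-09
20 log₁₀(8.6681e-09) = -161.242 dB

-161.24 dB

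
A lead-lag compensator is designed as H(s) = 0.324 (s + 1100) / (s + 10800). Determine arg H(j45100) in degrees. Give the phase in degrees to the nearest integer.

∠(j45100 + 1100) = arctan(45100/1100) = 88.60°
∠(j45100 + 10800) = arctan(45100/10800) = 76.53°
∠H(j45100) = 88.60° − 76.53° = 12.07°

12°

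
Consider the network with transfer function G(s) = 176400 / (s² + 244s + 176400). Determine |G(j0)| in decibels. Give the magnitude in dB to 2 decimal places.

0.00 dB

G(0) = 176400 / 176400 = 1
20 log₁₀(1) = 0.000 dB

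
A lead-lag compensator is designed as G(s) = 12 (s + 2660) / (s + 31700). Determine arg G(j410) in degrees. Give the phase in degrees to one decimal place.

8.0°

∠(j410 + 2660) = arctan(410/2660) = 8.76°
∠(j410 + 31700) = arctan(410/31700) = 0.74°
∠G(j410) = 8.76° − 0.74° = 8.02°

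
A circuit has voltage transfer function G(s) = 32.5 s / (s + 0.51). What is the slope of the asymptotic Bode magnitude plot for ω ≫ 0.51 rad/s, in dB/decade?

0 dB/decade

With 1 zero and 1 pole, the high-frequency asymptotic slope is 20 × (1 − 1) = 0 dB/decade.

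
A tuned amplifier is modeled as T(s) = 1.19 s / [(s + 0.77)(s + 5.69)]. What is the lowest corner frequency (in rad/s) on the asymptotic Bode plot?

0.77 rad/s

Break frequencies occur at each pole and zero magnitude: 0.77 rad/s, 5.69 rad/s.
The lowest is 0.77 rad/s.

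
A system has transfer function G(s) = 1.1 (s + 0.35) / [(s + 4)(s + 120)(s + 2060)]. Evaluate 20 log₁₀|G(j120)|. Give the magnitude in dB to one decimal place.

-110.1 dB

|j120 + 0.35| = √(120² + 0.35²) = 120
|j120 + 4| = √(120² + 4²) = 120.1
|j120 + 120| = √(120² + 120²) = 169.7
|j120 + 2060| = √(120² + 2060²) = 2063
|G(j120)| = 1.1 × 120 / (120.1 × 169.7 × 2063) = 3.1395e-06
20 log₁₀(3.1395e-06) = -110.06 dB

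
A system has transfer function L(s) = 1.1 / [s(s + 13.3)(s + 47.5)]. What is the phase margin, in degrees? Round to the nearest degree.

Gain crossover: |L(jω)| = 1 at ω ≈ 0.00174 rad s⁻¹.
∠L(j0.00174) = −90° − arctan(0.00174/13.3) − arctan(0.00174/47.5) ≈ -90.01°
PM = 180° + (-90.01°) = 89.99°

90°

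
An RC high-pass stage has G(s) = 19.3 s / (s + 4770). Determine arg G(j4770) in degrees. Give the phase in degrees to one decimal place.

45.0 deg

∠(j4770) = 90.00°
∠(j4770 + 4770) = arctan(4770/4770) = 45.00°
∠G(j4770) = 90.00° − 45.00° = 45.00°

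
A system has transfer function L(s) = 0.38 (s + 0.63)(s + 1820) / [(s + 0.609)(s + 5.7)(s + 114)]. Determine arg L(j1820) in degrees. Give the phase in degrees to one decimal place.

-131.2°

∠(j1820 + 0.63) = arctan(1820/0.63) = 89.98°
∠(j1820 + 1820) = arctan(1820/1820) = 45.00°
∠(j1820 + 0.609) = arctan(1820/0.609) = 89.98°
∠(j1820 + 5.7) = arctan(1820/5.7) = 89.82°
∠(j1820 + 114) = arctan(1820/114) = 86.42°
∠L(j1820) = 89.98° + 45.00° − (89.98° + 89.82° + 86.42°) = -131.24°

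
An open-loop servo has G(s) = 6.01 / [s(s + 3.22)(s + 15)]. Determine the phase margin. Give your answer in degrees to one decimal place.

Gain crossover: |G(jω)| = 1 at ω ≈ 0.124 rad/sec.
∠G(j0.124) = −90° − arctan(0.124/3.22) − arctan(0.124/15) ≈ -92.69°
PM = 180° + (-92.69°) = 87.31°

87.3°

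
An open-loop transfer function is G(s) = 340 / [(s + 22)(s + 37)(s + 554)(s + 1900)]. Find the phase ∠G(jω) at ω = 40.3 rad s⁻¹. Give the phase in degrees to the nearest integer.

-114 deg

∠(j40.3 + 22) = arctan(40.3/22) = 61.37°
∠(j40.3 + 37) = arctan(40.3/37) = 47.44°
∠(j40.3 + 554) = arctan(40.3/554) = 4.16°
∠(j40.3 + 1900) = arctan(40.3/1900) = 1.22°
∠G(j40.3) = − (61.37° + 47.44° + 4.16° + 1.22°) = -114.19°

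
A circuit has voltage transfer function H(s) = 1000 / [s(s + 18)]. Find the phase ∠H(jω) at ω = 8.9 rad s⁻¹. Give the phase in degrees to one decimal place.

-116.3 deg

∠(j8.9 + 18) = arctan(8.9/18) = 26.31°
∠(j8.9) = 90.00°
∠H(j8.9) = − (26.31° + 90.00°) = -116.31°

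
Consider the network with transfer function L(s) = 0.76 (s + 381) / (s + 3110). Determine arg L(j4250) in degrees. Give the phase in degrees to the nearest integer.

∠(j4250 + 381) = arctan(4250/381) = 84.88°
∠(j4250 + 3110) = arctan(4250/3110) = 53.80°
∠L(j4250) = 84.88° − 53.80° = 31.07°

31°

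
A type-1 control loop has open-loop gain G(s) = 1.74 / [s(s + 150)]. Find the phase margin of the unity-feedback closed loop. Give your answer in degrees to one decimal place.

90.0°

Gain crossover: |G(jω)| = 1 at ω ≈ 0.0116 rad/s.
∠G(j0.0116) = −90° − arctan(0.0116/150) ≈ -90.00°
PM = 180° + (-90.00°) = 90.00°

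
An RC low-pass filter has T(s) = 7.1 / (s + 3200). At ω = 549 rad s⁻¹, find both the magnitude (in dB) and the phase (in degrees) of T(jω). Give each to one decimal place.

|T| = -53.2 dB, ∠T = -9.7 deg

|j549 + 3200| = √(549² + 3200²) = 3247
|T(j549)| = 7.1 / 3247 = 0.0021868
20 log₁₀(0.0021868) = -53.20 dB
∠(j549 + 3200) = arctan(549/3200) = 9.74°
∠T(j549) = −9.74° = -9.74°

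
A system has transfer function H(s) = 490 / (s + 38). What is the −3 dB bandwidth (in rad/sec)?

38 rad/sec

For a single-pole low-pass, the −3 dB point is at the pole: ω = 38 rad/sec.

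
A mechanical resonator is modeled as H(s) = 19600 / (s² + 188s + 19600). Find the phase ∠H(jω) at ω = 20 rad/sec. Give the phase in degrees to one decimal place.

∠[(j20)² + 188(j20) + 19600] = ∠[19200 + j3760] = 11.08°
∠H(j20) = −11.08° = -11.08°

-11.1°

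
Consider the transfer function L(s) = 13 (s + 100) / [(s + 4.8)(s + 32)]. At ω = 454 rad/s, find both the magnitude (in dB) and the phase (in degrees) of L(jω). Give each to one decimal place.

|j454 + 100| = √(454² + 100²) = 464.9
|j454 + 4.8| = √(454² + 4.8²) = 454
|j454 + 32| = √(454² + 32²) = 455.1
|L(j454)| = 13 × 464.9 / (454 × 455.1) = 0.029247
20 log₁₀(0.029247) = -30.68 dB
∠(j454 + 100) = arctan(454/100) = 77.58°
∠(j454 + 4.8) = arctan(454/4.8) = 89.39°
∠(j454 + 32) = arctan(454/32) = 85.97°
∠L(j454) = 77.58° − (89.39° + 85.97°) = -97.78°

|L| = -30.7 dB, ∠L = -97.8 deg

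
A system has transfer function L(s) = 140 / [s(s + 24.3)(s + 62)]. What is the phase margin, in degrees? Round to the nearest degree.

90°

Gain crossover: |L(jω)| = 1 at ω ≈ 0.0929 rad/s.
∠L(j0.0929) = −90° − arctan(0.0929/24.3) − arctan(0.0929/62) ≈ -90.30°
PM = 180° + (-90.30°) = 89.70°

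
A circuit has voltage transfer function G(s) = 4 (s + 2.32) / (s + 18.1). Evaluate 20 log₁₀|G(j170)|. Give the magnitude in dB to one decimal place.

12.0 dB

|j170 + 2.32| = √(170² + 2.32²) = 170
|j170 + 18.1| = √(170² + 18.1²) = 171
|G(j170)| = 4 × 170 / 171 = 3.9779
20 log₁₀(3.9779) = 11.99 dB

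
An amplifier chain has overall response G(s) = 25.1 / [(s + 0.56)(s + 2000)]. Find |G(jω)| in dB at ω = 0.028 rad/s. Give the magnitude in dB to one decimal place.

|j0.028 + 0.56| = √(0.028² + 0.56²) = 0.5607
|j0.028 + 2000| = √(0.028² + 2000²) = 2000
|G(j0.028)| = 25.1 / (0.5607 × 2000) = 0.022383
20 log₁₀(0.022383) = -33.00 dB

-33.0 dB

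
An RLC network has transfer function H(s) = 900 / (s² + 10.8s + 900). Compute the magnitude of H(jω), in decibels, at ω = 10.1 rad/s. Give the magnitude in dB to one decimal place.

|(j10.1)² + 10.8(j10.1) + 900| = |797.99 + j109.08| = 805.4
|H(j10.1)| = 900 / 805.4 = 1.1174
20 log₁₀(1.1174) = 0.96 dB

1.0 dB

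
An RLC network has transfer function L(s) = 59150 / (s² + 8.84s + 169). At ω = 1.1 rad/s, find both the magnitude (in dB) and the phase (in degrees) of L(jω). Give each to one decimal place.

|L| = 50.9 dB, ∠L = -3.3 deg

|(j1.1)² + 8.84(j1.1) + 169| = |167.79 + j9.724| = 168.1
|L(j1.1)| = 59150 / 168.1 = 351.93
20 log₁₀(351.93) = 50.93 dB
∠[(j1.1)² + 8.84(j1.1) + 169] = ∠[167.79 + j9.724] = 3.32°
∠L(j1.1) = −3.32° = -3.32°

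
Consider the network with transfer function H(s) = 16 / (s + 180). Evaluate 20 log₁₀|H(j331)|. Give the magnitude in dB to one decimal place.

-27.4 dB

|j331 + 180| = √(331² + 180²) = 376.8
|H(j331)| = 16 / 376.8 = 0.042465
20 log₁₀(0.042465) = -27.44 dB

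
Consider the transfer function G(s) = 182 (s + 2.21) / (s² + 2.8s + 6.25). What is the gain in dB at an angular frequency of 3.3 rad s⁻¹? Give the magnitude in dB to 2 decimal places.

|j3.3 + 2.21| = √(3.3² + 2.21²) = 3.972
|(j3.3)² + 2.8(j3.3) + 6.25| = |-4.64 + j9.24| = 10.34
|G(j3.3)| = 182 × 3.972 / 10.34 = 69.91
20 log₁₀(69.91) = 36.891 dB

36.89 dB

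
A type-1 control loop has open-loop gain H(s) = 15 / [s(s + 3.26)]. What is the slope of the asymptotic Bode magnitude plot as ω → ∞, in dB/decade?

-40 dB/decade

With 0 zeros and 2 poles, the high-frequency asymptotic slope is 20 × (0 − 2) = -40 dB/decade.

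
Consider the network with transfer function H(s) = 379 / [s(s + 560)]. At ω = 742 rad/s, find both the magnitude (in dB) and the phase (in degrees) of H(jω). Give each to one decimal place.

|j742 + 560| = √(742² + 560²) = 929.6
|j742| = 742
|H(j742)| = 379 / (929.6 × 742) = 0.00054946
20 log₁₀(0.00054946) = -65.20 dB
∠(j742 + 560) = arctan(742/560) = 52.96°
∠(j742) = 90.00°
∠H(j742) = − (52.96° + 90.00°) = -142.96°

|H| = -65.2 dB, ∠H = -143.0°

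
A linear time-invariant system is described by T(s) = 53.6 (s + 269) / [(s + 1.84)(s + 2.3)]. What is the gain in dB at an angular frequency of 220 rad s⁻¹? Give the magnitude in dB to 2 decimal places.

|j220 + 269| = √(220² + 269²) = 347.5
|j220 + 1.84| = √(220² + 1.84²) = 220
|j220 + 2.3| = √(220² + 2.3²) = 220
|T(j220)| = 53.6 × 347.5 / (220 × 220) = 0.38481
20 log₁₀(0.38481) = -8.295 dB

-8.30 dB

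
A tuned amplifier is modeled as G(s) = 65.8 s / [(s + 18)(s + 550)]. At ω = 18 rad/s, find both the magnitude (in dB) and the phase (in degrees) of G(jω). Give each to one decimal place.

|j18| = 18
|j18 + 18| = √(18² + 18²) = 25.46
|j18 + 550| = √(18² + 550²) = 550.3
|G(j18)| = 65.8 × 18 / (25.46 × 550.3) = 0.08455
20 log₁₀(0.08455) = -21.46 dB
∠(j18) = 90.00°
∠(j18 + 18) = arctan(18/18) = 45.00°
∠(j18 + 550) = arctan(18/550) = 1.87°
∠G(j18) = 90.00° − (45.00° + 1.87°) = 43.13°

|G| = -21.5 dB, ∠G = 43.1 deg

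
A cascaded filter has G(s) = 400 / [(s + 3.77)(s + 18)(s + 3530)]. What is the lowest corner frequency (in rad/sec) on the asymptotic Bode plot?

3.77 rad/sec

Break frequencies occur at each pole and zero magnitude: 3.77 rad/sec, 18 rad/sec, 3530 rad/sec.
The lowest is 3.77 rad/sec.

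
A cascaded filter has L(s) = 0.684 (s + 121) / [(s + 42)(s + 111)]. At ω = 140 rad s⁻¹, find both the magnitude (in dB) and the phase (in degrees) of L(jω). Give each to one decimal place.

|j140 + 121| = √(140² + 121²) = 185
|j140 + 42| = √(140² + 42²) = 146.2
|j140 + 111| = √(140² + 111²) = 178.7
|L(j140)| = 0.684 × 185 / (146.2 × 178.7) = 0.0048467
20 log₁₀(0.0048467) = -46.29 dB
∠(j140 + 121) = arctan(140/121) = 49.16°
∠(j140 + 42) = arctan(140/42) = 73.30°
∠(j140 + 111) = arctan(140/111) = 51.59°
∠L(j140) = 49.16° − (73.30° + 51.59°) = -75.73°

|L| = -46.3 dB, ∠L = -75.7°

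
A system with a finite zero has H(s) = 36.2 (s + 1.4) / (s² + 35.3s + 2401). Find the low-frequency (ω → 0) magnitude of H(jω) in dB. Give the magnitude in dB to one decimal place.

-33.5 dB

H(0) = 36.2 × 1.4 / 2401 = 0.021108
20 log₁₀(0.021108) = -33.51 dB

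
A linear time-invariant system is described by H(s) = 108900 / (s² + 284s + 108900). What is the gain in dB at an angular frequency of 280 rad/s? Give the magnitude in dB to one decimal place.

|(j280)² + 284(j280) + 108900| = |30500 + j79520| = 8.517e+04
|H(j280)| = 108900 / 8.517e+04 = 1.2786
20 log₁₀(1.2786) = 2.13 dB

2.1 dB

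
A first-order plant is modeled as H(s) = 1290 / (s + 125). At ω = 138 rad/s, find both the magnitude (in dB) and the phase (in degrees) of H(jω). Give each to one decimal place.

|j138 + 125| = √(138² + 125²) = 186.2
|H(j138)| = 1290 / 186.2 = 6.9282
20 log₁₀(6.9282) = 16.81 dB
∠(j138 + 125) = arctan(138/125) = 47.83°
∠H(j138) = −47.83° = -47.83°

|H| = 16.8 dB, ∠H = -47.8°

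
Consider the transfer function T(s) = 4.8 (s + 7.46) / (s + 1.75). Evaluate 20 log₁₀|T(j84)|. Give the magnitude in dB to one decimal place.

|j84 + 7.46| = √(84² + 7.46²) = 84.33
|j84 + 1.75| = √(84² + 1.75²) = 84.02
|T(j84)| = 4.8 × 84.33 / 84.02 = 4.8178
20 log₁₀(4.8178) = 13.66 dB

13.7 dB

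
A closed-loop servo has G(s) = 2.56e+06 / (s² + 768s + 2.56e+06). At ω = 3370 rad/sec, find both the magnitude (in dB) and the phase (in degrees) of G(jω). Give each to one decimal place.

|(j3370)² + 768(j3370) + 2.56e+06| = |-8.7969e+06 + j2.5882e+06| = 9.17e+06
|G(j3370)| = 2.56e+06 / 9.17e+06 = 0.27918
20 log₁₀(0.27918) = -11.08 dB
∠[(j3370)² + 768(j3370) + 2.56e+06] = ∠[-8.7969e+06 + j2.5882e+06] = 163.61°
∠G(j3370) = −163.61° = -163.61°

|G| = -11.1 dB, ∠G = -163.6°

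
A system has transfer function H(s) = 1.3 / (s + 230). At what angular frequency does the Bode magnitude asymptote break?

230 rad/s

The single real pole at s = −230 gives a corner at ω = 230 rad/s.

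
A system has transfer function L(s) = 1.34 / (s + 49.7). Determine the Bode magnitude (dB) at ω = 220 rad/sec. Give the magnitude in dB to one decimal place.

|j220 + 49.7| = √(220² + 49.7²) = 225.5
|L(j220)| = 1.34 / 225.5 = 0.0059412
20 log₁₀(0.0059412) = -44.52 dB

-44.5 dB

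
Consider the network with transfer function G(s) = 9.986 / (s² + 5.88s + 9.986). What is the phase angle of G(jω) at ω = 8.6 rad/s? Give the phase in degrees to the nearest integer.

-142°

∠[(j8.6)² + 5.88(j8.6) + 9.986] = ∠[-63.974 + j50.568] = 141.68°
∠G(j8.6) = −141.68° = -141.68°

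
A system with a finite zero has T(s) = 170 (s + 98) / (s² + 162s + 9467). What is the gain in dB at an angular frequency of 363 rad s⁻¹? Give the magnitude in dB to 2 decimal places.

-6.54 dB

|j363 + 98| = √(363² + 98²) = 376
|(j363)² + 162(j363) + 9467| = |-1.223e+05 + j58806| = 1.357e+05
|T(j363)| = 170 × 376 / 1.357e+05 = 0.47102
20 log₁₀(0.47102) = -6.539 dB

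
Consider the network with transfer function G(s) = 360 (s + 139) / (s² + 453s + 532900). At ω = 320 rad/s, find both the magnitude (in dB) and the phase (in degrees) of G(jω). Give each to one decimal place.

|G| = -11.2 dB, ∠G = 47.9°

|j320 + 139| = √(320² + 139²) = 348.9
|(j320)² + 453(j320) + 532900| = |4.305e+05 + j1.4496e+05| = 4.543e+05
|G(j320)| = 360 × 348.9 / 4.543e+05 = 0.2765
20 log₁₀(0.2765) = -11.17 dB
∠(j320 + 139) = arctan(320/139) = 66.52°
∠[(j320)² + 453(j320) + 532900] = ∠[4.305e+05 + j1.4496e+05] = 18.61°
∠G(j320) = 66.52° − 18.61° = 47.91°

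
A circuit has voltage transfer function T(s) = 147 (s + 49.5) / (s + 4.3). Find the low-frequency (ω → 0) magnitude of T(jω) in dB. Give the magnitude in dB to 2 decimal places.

T(0) = 147 × 49.5 / 4.3 = 1692.2
20 log₁₀(1692.2) = 64.569 dB

64.57 dB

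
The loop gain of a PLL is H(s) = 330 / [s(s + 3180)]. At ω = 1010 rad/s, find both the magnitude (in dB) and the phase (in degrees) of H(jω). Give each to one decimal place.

|j1010 + 3180| = √(1010² + 3180²) = 3337
|j1010| = 1010
|H(j1010)| = 330 / (3337 × 1010) = 9.7926e-05
20 log₁₀(9.7926e-05) = -80.18 dB
∠(j1010 + 3180) = arctan(1010/3180) = 17.62°
∠(j1010) = 90.00°
∠H(j1010) = − (17.62° + 90.00°) = -107.62°

|H| = -80.2 dB, ∠H = -107.6°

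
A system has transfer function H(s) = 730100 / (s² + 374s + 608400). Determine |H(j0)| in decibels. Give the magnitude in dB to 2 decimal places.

1.58 dB

H(0) = 730100 / 608400 = 1.2
20 log₁₀(1.2) = 1.584 dB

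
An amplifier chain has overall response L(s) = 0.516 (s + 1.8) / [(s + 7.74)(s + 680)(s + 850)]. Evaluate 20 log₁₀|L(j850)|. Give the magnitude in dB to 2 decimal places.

|j850 + 1.8| = √(850² + 1.8²) = 850
|j850 + 7.74| = √(850² + 7.74²) = 850
|j850 + 680| = √(850² + 680²) = 1089
|j850 + 850| = √(850² + 850²) = 1202
|L(j850)| = 0.516 × 850 / (850 × 1089 × 1202) = 3.9433e-07
20 log₁₀(3.9433e-07) = -128.083 dB

-128.08 dB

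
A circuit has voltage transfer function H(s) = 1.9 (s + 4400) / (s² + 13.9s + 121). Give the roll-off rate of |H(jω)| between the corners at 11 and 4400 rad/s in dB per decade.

In this band the factors already past their corner are: complex pole pair at ωₙ ≈ 11; net slope = -40 dB/decade.

-40 dB/decade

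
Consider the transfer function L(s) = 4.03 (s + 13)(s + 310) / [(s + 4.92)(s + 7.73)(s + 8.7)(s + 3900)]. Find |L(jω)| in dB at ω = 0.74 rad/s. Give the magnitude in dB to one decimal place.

-38.2 dB

|j0.74 + 13| = √(0.74² + 13²) = 13.02
|j0.74 + 310| = √(0.74² + 310²) = 310
|j0.74 + 4.92| = √(0.74² + 4.92²) = 4.975
|j0.74 + 7.73| = √(0.74² + 7.73²) = 7.765
|j0.74 + 8.7| = √(0.74² + 8.7²) = 8.731
|j0.74 + 3900| = √(0.74² + 3900²) = 3900
|L(j0.74)| = 4.03 × 13.02 × 310 / (4.975 × 7.765 × 8.731 × 3900) = 0.012365
20 log₁₀(0.012365) = -38.16 dB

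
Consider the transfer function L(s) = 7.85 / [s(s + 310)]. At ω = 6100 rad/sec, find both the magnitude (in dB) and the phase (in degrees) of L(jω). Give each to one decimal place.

|L| = -133.5 dB, ∠L = -177.1°

|j6100 + 310| = √(6100² + 310²) = 6108
|j6100| = 6100
|L(j6100)| = 7.85 / (6108 × 6100) = 2.1069e-07
20 log₁₀(2.1069e-07) = -133.53 dB
∠(j6100 + 310) = arctan(6100/310) = 87.09°
∠(j6100) = 90.00°
∠L(j6100) = − (87.09° + 90.00°) = -177.09°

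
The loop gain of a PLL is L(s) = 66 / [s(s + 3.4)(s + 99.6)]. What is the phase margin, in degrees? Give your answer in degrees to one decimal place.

Gain crossover: |L(jω)| = 1 at ω ≈ 0.195 rad/s.
∠L(j0.195) = −90° − arctan(0.195/3.4) − arctan(0.195/99.6) ≈ -93.39°
PM = 180° + (-93.39°) = 86.61°

86.6°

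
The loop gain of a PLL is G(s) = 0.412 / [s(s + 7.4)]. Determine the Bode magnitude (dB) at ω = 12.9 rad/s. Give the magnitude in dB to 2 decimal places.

-53.36 dB

|j12.9 + 7.4| = √(12.9² + 7.4²) = 14.87
|j12.9| = 12.9
|G(j12.9)| = 0.412 / (14.87 × 12.9) = 0.0021476
20 log₁₀(0.0021476) = -53.361 dB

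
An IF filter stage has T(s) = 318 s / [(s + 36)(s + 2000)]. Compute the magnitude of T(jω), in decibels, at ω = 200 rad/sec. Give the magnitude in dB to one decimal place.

-16.2 dB

|j200| = 200
|j200 + 36| = √(200² + 36²) = 203.2
|j200 + 2000| = √(200² + 2000²) = 2010
|T(j200)| = 318 × 200 / (203.2 × 2010) = 0.15571
20 log₁₀(0.15571) = -16.15 dB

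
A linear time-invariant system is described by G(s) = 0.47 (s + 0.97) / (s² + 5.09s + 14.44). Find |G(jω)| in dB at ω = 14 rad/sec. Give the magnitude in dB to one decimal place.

-29.4 dB

|j14 + 0.97| = √(14² + 0.97²) = 14.03
|(j14)² + 5.09(j14) + 14.44| = |-181.56 + j71.26| = 195
|G(j14)| = 0.47 × 14.03 / 195 = 0.033817
20 log₁₀(0.033817) = -29.42 dB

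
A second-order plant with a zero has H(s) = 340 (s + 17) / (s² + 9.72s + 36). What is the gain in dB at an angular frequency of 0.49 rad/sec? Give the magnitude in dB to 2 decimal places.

|j0.49 + 17| = √(0.49² + 17²) = 17.01
|(j0.49)² + 9.72(j0.49) + 36| = |35.76 + j4.7628| = 36.08
|H(j0.49)| = 340 × 17.01 / 36.08 = 160.29
20 log₁₀(160.29) = 44.098 dB

44.10 dB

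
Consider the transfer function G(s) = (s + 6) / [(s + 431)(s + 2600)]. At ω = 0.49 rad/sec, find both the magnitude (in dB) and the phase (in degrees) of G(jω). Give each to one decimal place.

|G| = -105.4 dB, ∠G = 4.6°

|j0.49 + 6| = √(0.49² + 6²) = 6.02
|j0.49 + 431| = √(0.49² + 431²) = 431
|j0.49 + 2600| = √(0.49² + 2600²) = 2600
|G(j0.49)| = 1 × 6.02 / (431 × 2600) = 5.3721e-06
20 log₁₀(5.3721e-06) = -105.40 dB
∠(j0.49 + 6) = arctan(0.49/6) = 4.67°
∠(j0.49 + 431) = arctan(0.49/431) = 0.07°
∠(j0.49 + 2600) = arctan(0.49/2600) = 0.01°
∠G(j0.49) = 4.67° − (0.07° + 0.01°) = 4.59°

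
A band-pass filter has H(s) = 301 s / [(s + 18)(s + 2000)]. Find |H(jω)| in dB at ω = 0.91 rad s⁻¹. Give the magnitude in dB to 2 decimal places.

|j0.91| = 0.91
|j0.91 + 18| = √(0.91² + 18²) = 18.02
|j0.91 + 2000| = √(0.91² + 2000²) = 2000
|H(j0.91)| = 301 × 0.91 / (18.02 × 2000) = 0.0075989
20 log₁₀(0.0075989) = -42.385 dB

-42.38 dB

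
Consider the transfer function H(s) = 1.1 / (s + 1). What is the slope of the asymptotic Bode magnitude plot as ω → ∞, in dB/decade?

-20 dB/decade

With 0 zeros and 1 pole, the high-frequency asymptotic slope is 20 × (0 − 1) = -20 dB/decade.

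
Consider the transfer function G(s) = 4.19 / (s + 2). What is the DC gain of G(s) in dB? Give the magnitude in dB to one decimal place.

6.4 dB

G(0) = 4.19 / 2 = 2.095
20 log₁₀(2.095) = 6.42 dB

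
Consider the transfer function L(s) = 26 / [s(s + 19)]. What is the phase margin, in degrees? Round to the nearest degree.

86°

Gain crossover: |L(jω)| = 1 at ω ≈ 1.36 rad/s.
∠L(j1.36) = −90° − arctan(1.36/19) ≈ -94.11°
PM = 180° + (-94.11°) = 85.89°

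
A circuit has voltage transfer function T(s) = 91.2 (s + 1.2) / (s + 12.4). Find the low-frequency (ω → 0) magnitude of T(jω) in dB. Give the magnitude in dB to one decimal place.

T(0) = 91.2 × 1.2 / 12.4 = 8.8258
20 log₁₀(8.8258) = 18.92 dB

18.9 dB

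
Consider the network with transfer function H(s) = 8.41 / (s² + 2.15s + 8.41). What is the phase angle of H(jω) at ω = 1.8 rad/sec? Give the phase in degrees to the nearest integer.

-37°

∠[(j1.8)² + 2.15(j1.8) + 8.41] = ∠[5.17 + j3.87] = 36.82°
∠H(j1.8) = −36.82° = -36.82°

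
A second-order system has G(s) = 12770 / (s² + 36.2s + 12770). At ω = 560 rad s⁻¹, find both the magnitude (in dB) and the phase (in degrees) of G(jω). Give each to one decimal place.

|G| = -27.5 dB, ∠G = -176.1°

|(j560)² + 36.2(j560) + 12770| = |-3.0083e+05 + j20272| = 3.015e+05
|G(j560)| = 12770 / 3.015e+05 = 0.042353
20 log₁₀(0.042353) = -27.46 dB
∠[(j560)² + 36.2(j560) + 12770] = ∠[-3.0083e+05 + j20272] = 176.14°
∠G(j560) = −176.14° = -176.14°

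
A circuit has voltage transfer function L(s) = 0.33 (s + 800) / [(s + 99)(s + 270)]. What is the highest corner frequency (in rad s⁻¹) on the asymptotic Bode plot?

Break frequencies occur at each pole and zero magnitude: 99 rad s⁻¹, 270 rad s⁻¹, 800 rad s⁻¹.
The highest is 800 rad s⁻¹.

800 rad s⁻¹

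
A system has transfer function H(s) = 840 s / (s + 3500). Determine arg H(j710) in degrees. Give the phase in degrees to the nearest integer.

∠(j710) = 90.00°
∠(j710 + 3500) = arctan(710/3500) = 11.47°
∠H(j710) = 90.00° − 11.47° = 78.53°

79°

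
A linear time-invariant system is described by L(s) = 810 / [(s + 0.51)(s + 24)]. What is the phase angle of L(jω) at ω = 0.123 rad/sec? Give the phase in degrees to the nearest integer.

∠(j0.123 + 0.51) = arctan(0.123/0.51) = 13.56°
∠(j0.123 + 24) = arctan(0.123/24) = 0.29°
∠L(j0.123) = − (13.56° + 0.29°) = -13.85°

-14°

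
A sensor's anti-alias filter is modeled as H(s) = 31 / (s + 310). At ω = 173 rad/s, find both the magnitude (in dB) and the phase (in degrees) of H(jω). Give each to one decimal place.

|H| = -21.2 dB, ∠H = -29.2°

|j173 + 310| = √(173² + 310²) = 355
|H(j173)| = 31 / 355 = 0.087323
20 log₁₀(0.087323) = -21.18 dB
∠(j173 + 310) = arctan(173/310) = 29.16°
∠H(j173) = −29.16° = -29.16°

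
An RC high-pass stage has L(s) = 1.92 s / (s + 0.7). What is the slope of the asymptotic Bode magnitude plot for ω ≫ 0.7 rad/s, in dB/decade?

0 dB/decade

With 1 zero and 1 pole, the high-frequency asymptotic slope is 20 × (1 − 1) = 0 dB/decade.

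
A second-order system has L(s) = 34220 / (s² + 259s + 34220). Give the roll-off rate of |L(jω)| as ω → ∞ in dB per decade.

-40 dB/decade

With 0 zeros and 2 poles, the high-frequency asymptotic slope is 20 × (0 − 2) = -40 dB/decade.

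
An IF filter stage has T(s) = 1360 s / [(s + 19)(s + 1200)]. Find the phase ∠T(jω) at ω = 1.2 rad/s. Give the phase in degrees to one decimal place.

86.3 deg

∠(j1.2) = 90.00°
∠(j1.2 + 19) = arctan(1.2/19) = 3.61°
∠(j1.2 + 1200) = arctan(1.2/1200) = 0.06°
∠T(j1.2) = 90.00° − (3.61° + 0.06°) = 86.33°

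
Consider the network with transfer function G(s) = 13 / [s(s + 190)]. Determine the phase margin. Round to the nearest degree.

90°

Gain crossover: |G(jω)| = 1 at ω ≈ 0.0684 rad/s.
∠G(j0.0684) = −90° − arctan(0.0684/190) ≈ -90.02°
PM = 180° + (-90.02°) = 89.98°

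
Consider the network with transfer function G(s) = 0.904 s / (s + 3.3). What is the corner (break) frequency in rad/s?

3.3 rad/s

The single real pole at s = −3.3 gives a corner at ω = 3.3 rad/s.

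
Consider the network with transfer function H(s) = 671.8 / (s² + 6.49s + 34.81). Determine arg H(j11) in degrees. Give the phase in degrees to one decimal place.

-140.4°

∠[(j11)² + 6.49(j11) + 34.81] = ∠[-86.19 + j71.39] = 140.37°
∠H(j11) = −140.37° = -140.37°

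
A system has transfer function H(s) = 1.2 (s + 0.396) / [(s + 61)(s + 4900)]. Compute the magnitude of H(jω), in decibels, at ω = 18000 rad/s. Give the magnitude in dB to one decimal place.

-83.8 dB

|j18000 + 0.396| = √(18000² + 0.396²) = 1.8e+04
|j18000 + 61| = √(18000² + 61²) = 1.8e+04
|j18000 + 4900| = √(18000² + 4900²) = 1.866e+04
|H(j18000)| = 1.2 × 1.8e+04 / (1.8e+04 × 1.866e+04) = 6.4325e-05
20 log₁₀(6.4325e-05) = -83.83 dB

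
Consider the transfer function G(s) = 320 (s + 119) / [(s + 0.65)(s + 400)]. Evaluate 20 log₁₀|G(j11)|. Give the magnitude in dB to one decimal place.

18.8 dB

|j11 + 119| = √(11² + 119²) = 119.5
|j11 + 0.65| = √(11² + 0.65²) = 11.02
|j11 + 400| = √(11² + 400²) = 400.2
|G(j11)| = 320 × 119.5 / (11.02 × 400.2) = 8.673
20 log₁₀(8.673) = 18.76 dB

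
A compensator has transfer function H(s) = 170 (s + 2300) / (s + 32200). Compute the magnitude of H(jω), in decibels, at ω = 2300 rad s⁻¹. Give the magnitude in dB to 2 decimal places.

|j2300 + 2300| = √(2300² + 2300²) = 3253
|j2300 + 32200| = √(2300² + 32200²) = 3.228e+04
|H(j2300)| = 170 × 3253 / 3.228e+04 = 17.129
20 log₁₀(17.129) = 24.675 dB

24.67 dB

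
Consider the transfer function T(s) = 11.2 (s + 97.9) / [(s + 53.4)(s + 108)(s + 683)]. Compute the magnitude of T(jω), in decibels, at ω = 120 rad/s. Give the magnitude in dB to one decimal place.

|j120 + 97.9| = √(120² + 97.9²) = 154.9
|j120 + 53.4| = √(120² + 53.4²) = 131.3
|j120 + 108| = √(120² + 108²) = 161.4
|j120 + 683| = √(120² + 683²) = 693.5
|T(j120)| = 11.2 × 154.9 / (131.3 × 161.4 × 693.5) = 0.00011796
20 log₁₀(0.00011796) = -78.57 dB

-78.6 dB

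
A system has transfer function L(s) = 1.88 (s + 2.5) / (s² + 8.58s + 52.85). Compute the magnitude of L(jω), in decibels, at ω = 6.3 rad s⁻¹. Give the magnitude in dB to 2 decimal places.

|j6.3 + 2.5| = √(6.3² + 2.5²) = 6.778
|(j6.3)² + 8.58(j6.3) + 52.85| = |13.16 + j54.054| = 55.63
|L(j6.3)| = 1.88 × 6.778 / 55.63 = 0.22905
20 log₁₀(0.22905) = -12.802 dB

-12.80 dB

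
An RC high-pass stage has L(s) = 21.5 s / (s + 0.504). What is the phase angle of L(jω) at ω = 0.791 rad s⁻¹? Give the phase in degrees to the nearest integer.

33°

∠(j0.791) = 90.00°
∠(j0.791 + 0.504) = arctan(0.791/0.504) = 57.50°
∠L(j0.791) = 90.00° − 57.50° = 32.50°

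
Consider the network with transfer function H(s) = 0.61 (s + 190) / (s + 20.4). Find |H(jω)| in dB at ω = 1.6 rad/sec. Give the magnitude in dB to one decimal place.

|j1.6 + 190| = √(1.6² + 190²) = 190
|j1.6 + 20.4| = √(1.6² + 20.4²) = 20.46
|H(j1.6)| = 0.61 × 190 / 20.46 = 5.6642
20 log₁₀(5.6642) = 15.06 dB

15.1 dB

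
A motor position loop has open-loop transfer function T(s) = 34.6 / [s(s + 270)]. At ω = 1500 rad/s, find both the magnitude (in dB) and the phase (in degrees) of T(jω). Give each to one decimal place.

|T| = -96.4 dB, ∠T = -169.8 deg

|j1500 + 270| = √(1500² + 270²) = 1524
|j1500| = 1500
|T(j1500)| = 34.6 / (1524 × 1500) = 1.5135e-05
20 log₁₀(1.5135e-05) = -96.40 dB
∠(j1500 + 270) = arctan(1500/270) = 79.80°
∠(j1500) = 90.00°
∠T(j1500) = − (79.80° + 90.00°) = -169.80°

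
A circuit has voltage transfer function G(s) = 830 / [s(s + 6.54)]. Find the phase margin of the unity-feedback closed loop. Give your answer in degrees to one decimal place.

13.0°

Gain crossover: |G(jω)| = 1 at ω ≈ 28.4 rad/s.
∠G(j28.4) = −90° − arctan(28.4/6.54) ≈ -167.05°
PM = 180° + (-167.05°) = 12.95°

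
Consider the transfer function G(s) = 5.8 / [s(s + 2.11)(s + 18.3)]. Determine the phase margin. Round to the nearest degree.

Gain crossover: |G(jω)| = 1 at ω ≈ 0.15 rad s⁻¹.
∠G(j0.15) = −90° − arctan(0.15/2.11) − arctan(0.15/18.3) ≈ -94.53°
PM = 180° + (-94.53°) = 85.47°

85°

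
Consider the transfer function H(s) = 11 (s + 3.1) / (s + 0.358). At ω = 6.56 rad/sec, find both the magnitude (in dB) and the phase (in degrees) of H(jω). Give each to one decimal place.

|H| = 21.7 dB, ∠H = -22.2°

|j6.56 + 3.1| = √(6.56² + 3.1²) = 7.256
|j6.56 + 0.358| = √(6.56² + 0.358²) = 6.57
|H(j6.56)| = 11 × 7.256 / 6.57 = 12.148
20 log₁₀(12.148) = 21.69 dB
∠(j6.56 + 3.1) = arctan(6.56/3.1) = 64.71°
∠(j6.56 + 0.358) = arctan(6.56/0.358) = 86.88°
∠H(j6.56) = 64.71° − 86.88° = -22.17°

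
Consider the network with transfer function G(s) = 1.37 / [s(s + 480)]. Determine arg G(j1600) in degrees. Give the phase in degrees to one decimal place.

-163.3°

∠(j1600 + 480) = arctan(1600/480) = 73.30°
∠(j1600) = 90.00°
∠G(j1600) = − (73.30° + 90.00°) = -163.30°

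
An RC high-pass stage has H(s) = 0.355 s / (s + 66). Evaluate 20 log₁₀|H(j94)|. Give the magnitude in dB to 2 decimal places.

-10.74 dB

|j94| = 94
|j94 + 66| = √(94² + 66²) = 114.9
|H(j94)| = 0.355 × 94 / 114.9 = 0.29054
20 log₁₀(0.29054) = -10.736 dB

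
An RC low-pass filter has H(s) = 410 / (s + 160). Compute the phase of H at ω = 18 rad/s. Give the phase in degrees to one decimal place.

-6.4°

∠(j18 + 160) = arctan(18/160) = 6.42°
∠H(j18) = −6.42° = -6.42°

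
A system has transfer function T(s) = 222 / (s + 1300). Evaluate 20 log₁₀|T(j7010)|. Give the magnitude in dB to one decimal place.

|j7010 + 1300| = √(7010² + 1300²) = 7130
|T(j7010)| = 222 / 7130 = 0.031138
20 log₁₀(0.031138) = -30.13 dB

-30.1 dB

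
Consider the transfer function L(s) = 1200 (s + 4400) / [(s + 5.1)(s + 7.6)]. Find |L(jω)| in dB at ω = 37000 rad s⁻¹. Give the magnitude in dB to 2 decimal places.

|j37000 + 4400| = √(37000² + 4400²) = 3.726e+04
|j37000 + 5.1| = √(37000² + 5.1²) = 3.7e+04
|j37000 + 7.6| = √(37000² + 7.6²) = 3.7e+04
|L(j37000)| = 1200 × 3.726e+04 / (3.7e+04 × 3.7e+04) = 0.032661
20 log₁₀(0.032661) = -29.719 dB

-29.72 dB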